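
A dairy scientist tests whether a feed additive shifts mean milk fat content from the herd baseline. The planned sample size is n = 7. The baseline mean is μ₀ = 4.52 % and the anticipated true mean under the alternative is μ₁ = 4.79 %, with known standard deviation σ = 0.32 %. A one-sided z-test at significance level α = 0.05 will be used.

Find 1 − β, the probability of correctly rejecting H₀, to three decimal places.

Power ≈ 0.722

Standardized effect: d = |μ₁ − μ₀| / σ = |4.79 − 4.52| / 0.32 = 0.8438
Noncentrality parameter: δ = d·√n = 0.8438 × √7 = 2.2324
Critical value for a one-sided test at α = 0.05: z_α = 1.645.
Power = P(Z > 1.645 − δ) = Φ(0.587) = 0.7216.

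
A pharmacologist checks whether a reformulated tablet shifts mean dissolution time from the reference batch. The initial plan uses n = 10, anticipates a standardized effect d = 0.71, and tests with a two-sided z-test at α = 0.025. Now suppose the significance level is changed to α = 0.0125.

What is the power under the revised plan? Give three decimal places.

δ = d·√n = 0.71 × √10 = 2.2452 (unchanged). New critical value: z_{0.0063} = 2.498.
Revised power = Φ(δ − 2.498) + Φ(−δ − 2.498) = Φ(-0.252) + Φ(-4.743) = 0.4003 + 0.0000 = 0.4003.

Power ≈ 0.400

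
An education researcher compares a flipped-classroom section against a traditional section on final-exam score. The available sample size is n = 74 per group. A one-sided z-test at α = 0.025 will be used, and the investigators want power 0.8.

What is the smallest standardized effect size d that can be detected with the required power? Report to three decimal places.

Required noncentrality: δ = z_{0.025} + z_{0.20} = 1.960 + 0.842 = 2.802.
δ = d·√(n/2) ⇒ d = δ/√(n/2) = 2.802/√(74/2) = 0.4606.

d ≈ 0.461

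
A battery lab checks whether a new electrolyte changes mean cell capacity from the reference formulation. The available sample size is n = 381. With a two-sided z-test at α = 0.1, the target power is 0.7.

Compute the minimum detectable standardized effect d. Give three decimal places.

Required noncentrality: δ = z_{0.05} + z_{0.30} = 1.645 + 0.524 = 2.169.
(Lower-tail contribution to power is negligible for δ > 0.)
δ = d·√n ⇒ d = δ/√n = 2.169/√381 = 0.1111.

d ≈ 0.111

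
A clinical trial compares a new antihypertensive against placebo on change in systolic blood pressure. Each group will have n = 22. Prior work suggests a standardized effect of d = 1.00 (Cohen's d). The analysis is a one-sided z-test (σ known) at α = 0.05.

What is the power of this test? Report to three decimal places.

Power ≈ 0.953

Noncentrality parameter: δ = d·√(n/2) = 1.00 × √(22/2) = 3.3166
One-sided α = 0.05 → critical value z_{0.05} = 1.645.
Power = P(Z > 1.645 − δ) = Φ(1.672) = 0.9527.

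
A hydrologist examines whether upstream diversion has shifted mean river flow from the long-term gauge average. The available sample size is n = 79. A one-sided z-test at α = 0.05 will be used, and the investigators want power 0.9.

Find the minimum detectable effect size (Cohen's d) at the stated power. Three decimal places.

Required noncentrality: δ = z_{0.05} + z_{0.10} = 1.645 + 1.282 = 2.926.
δ = d·√n ⇒ d = δ/√n = 2.926/√79 = 0.3292.

d ≈ 0.329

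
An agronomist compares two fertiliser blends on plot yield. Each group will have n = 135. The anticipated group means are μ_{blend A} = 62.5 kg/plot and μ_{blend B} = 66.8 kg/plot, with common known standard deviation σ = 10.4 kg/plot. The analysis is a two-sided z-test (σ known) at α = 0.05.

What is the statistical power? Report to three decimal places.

Power ≈ 0.925

Standardized effect: d = |μ_{blend A} − μ_{blend B}| / σ = |62.5 − 66.8| / 10.4 = 0.4135
Noncentrality parameter: δ = d·√(n/2) = 0.4135 × √(135/2) = 3.3969
Two-sided α = 0.05 → critical value z_{0.025} = 1.960.
Power = Φ(δ − 1.960) + Φ(−δ − 1.960) = Φ(1.437) + Φ(-5.357) = 0.9246 + 0.0000 = 0.9246.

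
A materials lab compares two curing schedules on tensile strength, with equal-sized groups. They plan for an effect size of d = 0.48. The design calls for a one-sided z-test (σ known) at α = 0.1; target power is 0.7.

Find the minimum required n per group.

For power 0.7 need Φ(δ − z_{0.1}) = 0.7, so δ = z_{0.1} + z_{0.30} = 1.282 + 0.524 = 1.806.
δ = d·√(n/2) ⇒ n = 2(δ/d)² = 2 × (1.806 / 0.48)² = 28.31.
Round up to the next whole unit.

n = 29 per group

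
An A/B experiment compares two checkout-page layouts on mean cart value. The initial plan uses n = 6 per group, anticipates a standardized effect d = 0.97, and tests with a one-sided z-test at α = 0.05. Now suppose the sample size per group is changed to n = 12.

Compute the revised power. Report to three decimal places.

Power ≈ 0.768

With n = 12 per group: δ = d·√(n/2) = 0.97 × √(12/2) = 2.3760. Critical value z_{0.05} = 1.645.
Revised power = P(Z > 1.645 − δ) = Φ(0.731) = 0.7677.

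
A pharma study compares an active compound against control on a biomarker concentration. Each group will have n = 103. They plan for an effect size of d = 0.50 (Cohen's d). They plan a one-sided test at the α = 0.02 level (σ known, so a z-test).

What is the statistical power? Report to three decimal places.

Power ≈ 0.938

Noncentrality parameter: δ = d·√(n/2) = 0.50 × √(103/2) = 3.5882
Critical value for a one-sided test at α = 0.02: z_α = 2.054.
Power = Φ(δ − 2.054) = Φ(1.534) = 0.9375.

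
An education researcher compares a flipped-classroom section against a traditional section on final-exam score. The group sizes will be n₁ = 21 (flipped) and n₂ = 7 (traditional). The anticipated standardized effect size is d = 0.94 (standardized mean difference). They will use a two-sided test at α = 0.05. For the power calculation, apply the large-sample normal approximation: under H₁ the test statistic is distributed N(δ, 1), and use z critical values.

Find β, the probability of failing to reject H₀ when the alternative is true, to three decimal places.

Noncentrality parameter: δ = d / √(1/n₁ + 1/n₂) = 0.94 / √(1/21 + 1/7) = 2.1538
Two-sided α = 0.05 → critical value z_{0.025} = 1.960.
Power = Φ(δ − 1.960) + Φ(−δ − 1.960) = Φ(0.194) + Φ(-4.114) = 0.5769 + 0.0000 = 0.5769.
Type II error: β = 1 − power = 1 − 0.5769 = 0.4231.

β ≈ 0.423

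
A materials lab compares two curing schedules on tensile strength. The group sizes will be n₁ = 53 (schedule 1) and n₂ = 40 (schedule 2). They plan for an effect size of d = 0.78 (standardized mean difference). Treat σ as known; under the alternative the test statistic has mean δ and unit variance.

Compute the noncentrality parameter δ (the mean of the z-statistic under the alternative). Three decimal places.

δ ≈ 3.724

δ = d / √(1/n₁ + 1/n₂) = 0.78 / √(1/53 + 1/40) = 3.7241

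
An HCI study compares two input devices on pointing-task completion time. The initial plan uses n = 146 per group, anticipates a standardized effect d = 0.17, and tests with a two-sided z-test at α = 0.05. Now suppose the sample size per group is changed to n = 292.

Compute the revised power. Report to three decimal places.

Power ≈ 0.538

With n = 292 per group: δ = d·√(n/2) = 0.17 × √(292/2) = 2.0541. Critical value z_{0.025} = 1.960.
Revised power = Φ(δ − 1.960) + Φ(−δ − 1.960) = Φ(0.094) + Φ(-4.014) = 0.5375 + 0.0000 = 0.5375.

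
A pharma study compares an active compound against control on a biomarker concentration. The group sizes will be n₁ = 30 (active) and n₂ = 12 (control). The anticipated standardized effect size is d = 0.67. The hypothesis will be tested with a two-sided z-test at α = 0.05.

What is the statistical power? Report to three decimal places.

Noncentrality parameter: δ = d / √(1/n₁ + 1/n₂) = 0.67 / √(1/30 + 1/12) = 1.9616
Two-sided α = 0.05 → critical value z_{0.025} = 1.960.
Power = Φ(δ − 1.960) + Φ(−δ − 1.960) = Φ(0.002) + Φ(-3.922) = 0.5006 + 0.0000 = 0.5007.

Power ≈ 0.501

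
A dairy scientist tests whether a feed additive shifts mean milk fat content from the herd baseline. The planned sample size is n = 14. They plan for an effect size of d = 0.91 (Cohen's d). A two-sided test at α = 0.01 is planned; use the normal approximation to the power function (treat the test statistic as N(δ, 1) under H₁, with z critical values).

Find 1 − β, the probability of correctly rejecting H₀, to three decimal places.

Noncentrality parameter: δ = d·√n = 0.91 × √14 = 3.4049
Two-sided α = 0.01 → critical value z_{0.005} = 2.576.
Power = Φ(δ − 2.576) + Φ(−δ − 2.576) = Φ(0.829) + Φ(-5.981) = 0.7965 + 0.0000 = 0.7965.

Power ≈ 0.796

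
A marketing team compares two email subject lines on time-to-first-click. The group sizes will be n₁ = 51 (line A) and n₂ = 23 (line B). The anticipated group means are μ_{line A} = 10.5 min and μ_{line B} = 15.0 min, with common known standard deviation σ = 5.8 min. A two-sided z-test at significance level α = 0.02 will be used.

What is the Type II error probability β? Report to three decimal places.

β ≈ 0.223

Standardized effect: d = |μ_{line A} − μ_{line B}| / σ = |10.5 − 15.0| / 5.8 = 0.7759
Noncentrality parameter: λ = d / √(1/n₁ + 1/n₂) = 0.7759 / √(1/51 + 1/23) = 3.0890
Two-sided α = 0.02 → critical value z_{0.01} = 2.326.
Power = Φ(λ − 2.326) + Φ(−λ − 2.326) = Φ(0.763) + Φ(-5.415) = 0.7772 + 0.0000 = 0.7772.
Type II error: β = 1 − power = 1 − 0.7772 = 0.2228.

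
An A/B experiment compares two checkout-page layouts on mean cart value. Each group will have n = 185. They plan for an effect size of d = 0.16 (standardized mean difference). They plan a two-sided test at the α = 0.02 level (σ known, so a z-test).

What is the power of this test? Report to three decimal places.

Noncentrality parameter: δ = d·√(n/2) = 0.16 × √(185/2) = 1.5388
Two-sided α = 0.02 → critical value z_{0.01} = 2.326.
Power = Φ(δ − 2.326) + Φ(−δ − 2.326) = Φ(-0.788) + Φ(-3.865) = 0.2155 + 0.0001 = 0.2155.

Power ≈ 0.216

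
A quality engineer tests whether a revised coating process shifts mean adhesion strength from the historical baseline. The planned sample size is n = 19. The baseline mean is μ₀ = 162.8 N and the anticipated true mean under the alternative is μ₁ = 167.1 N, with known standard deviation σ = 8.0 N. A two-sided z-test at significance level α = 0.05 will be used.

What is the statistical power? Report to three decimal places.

Standardized effect: d = |μ₁ − μ₀| / σ = |167.1 − 162.8| / 8.0 = 0.5375
Noncentrality parameter: δ = d·√n = 0.5375 × √19 = 2.3429
Critical value for a two-sided test at α = 0.05: z_{α/2} = 1.960.
Power = Φ(δ − 1.960) + Φ(−δ − 1.960) = Φ(0.383) + Φ(-4.303) = 0.6491 + 0.0000 = 0.6491.

Power ≈ 0.649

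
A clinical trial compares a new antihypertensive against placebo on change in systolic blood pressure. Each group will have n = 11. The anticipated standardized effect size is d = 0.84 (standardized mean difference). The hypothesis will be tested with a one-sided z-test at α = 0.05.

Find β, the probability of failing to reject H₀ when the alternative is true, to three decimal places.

β ≈ 0.373

Noncentrality parameter: δ = d·√(n/2) = 0.84 × √(11/2) = 1.9700
Critical value for a one-sided test at α = 0.05: z_α = 1.645.
Power = P(Z > 1.645 − δ) = Φ(0.325) = 0.6275.
Type II error: β = 1 − power = 1 − 0.6275 = 0.3725.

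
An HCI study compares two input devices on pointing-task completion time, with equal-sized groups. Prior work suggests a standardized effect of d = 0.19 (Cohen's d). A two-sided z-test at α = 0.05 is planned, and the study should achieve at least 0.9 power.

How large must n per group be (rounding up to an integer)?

For power 0.9 need Φ(δ − z_{0.025}) = 0.9, so δ = z_{0.025} + z_{0.10} = 1.960 + 1.282 = 3.242.
(For δ > 0 the lower-tail rejection region contributes negligibly to power, so the one-term inversion is standard.)
δ = d·√(n/2) ⇒ n = 2(δ/d)² = 2 × (3.242 / 0.19)² = 582.13.
Rounding up, n = 583 per group.

n = 583 per group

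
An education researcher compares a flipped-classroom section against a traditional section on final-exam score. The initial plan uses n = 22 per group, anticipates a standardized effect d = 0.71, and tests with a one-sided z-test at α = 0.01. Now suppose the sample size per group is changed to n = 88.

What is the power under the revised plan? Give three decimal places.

With n = 88 per group: δ = d·√(n/2) = 0.71 × √(88/2) = 4.7096. Critical value z_{0.01} = 2.326.
Revised power = Φ(δ − 2.326) = Φ(2.383) = 0.9914.

Power ≈ 0.991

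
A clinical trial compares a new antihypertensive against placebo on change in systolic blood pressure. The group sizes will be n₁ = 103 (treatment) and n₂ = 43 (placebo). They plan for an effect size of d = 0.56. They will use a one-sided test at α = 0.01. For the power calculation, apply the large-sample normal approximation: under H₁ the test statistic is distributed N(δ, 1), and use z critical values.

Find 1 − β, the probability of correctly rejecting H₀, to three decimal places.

Power ≈ 0.776

Noncentrality parameter: δ = d / √(1/n₁ + 1/n₂) = 0.56 / √(1/103 + 1/43) = 3.0844
Critical value for a one-sided test at α = 0.01: z_α = 2.326.
Power = P(Z > 2.326 − δ) = Φ(0.758) = 0.7758.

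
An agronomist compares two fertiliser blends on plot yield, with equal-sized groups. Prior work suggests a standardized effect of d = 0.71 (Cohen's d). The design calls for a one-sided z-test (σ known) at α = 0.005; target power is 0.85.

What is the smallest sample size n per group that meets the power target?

For power 0.85 need Φ(δ − z_{0.005}) = 0.85, so δ = z_{0.005} + z_{0.15} = 2.576 + 1.036 = 3.612.
δ = d·√(n/2) ⇒ n = 2(δ/d)² = 2 × (3.612 / 0.71)² = 51.77.
Round up to the next whole unit.

n = 52 per group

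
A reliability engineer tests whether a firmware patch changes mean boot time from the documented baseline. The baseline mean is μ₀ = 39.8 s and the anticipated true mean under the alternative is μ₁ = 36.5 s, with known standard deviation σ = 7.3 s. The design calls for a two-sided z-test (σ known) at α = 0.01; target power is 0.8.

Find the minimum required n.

n = 58

Standardized effect: d = |μ₁ − μ₀| / σ = |36.5 − 39.8| / 7.3 = 0.4521
Set Φ(δ − 2.576) = 0.8; then δ − 2.576 = Φ⁻¹(0.8) = 0.842, giving δ = 3.417.
(For δ > 0 the lower-tail rejection region contributes negligibly to power, so the one-term inversion is standard.)
δ = d·√n ⇒ n = (δ/d)² = (3.417 / 0.4521)² = 57.15.
Rounding up, n = 58.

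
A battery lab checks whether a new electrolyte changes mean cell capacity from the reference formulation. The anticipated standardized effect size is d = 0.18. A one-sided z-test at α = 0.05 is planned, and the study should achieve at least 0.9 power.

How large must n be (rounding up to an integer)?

For power 0.9 need Φ(δ − z_{0.05}) = 0.9, so δ = z_{0.05} + z_{0.10} = 1.645 + 1.282 = 2.926.
δ = d·√n ⇒ n = (δ/d)² = (2.926 / 0.18)² = 264.32.
Rounding up, n = 265.

n = 265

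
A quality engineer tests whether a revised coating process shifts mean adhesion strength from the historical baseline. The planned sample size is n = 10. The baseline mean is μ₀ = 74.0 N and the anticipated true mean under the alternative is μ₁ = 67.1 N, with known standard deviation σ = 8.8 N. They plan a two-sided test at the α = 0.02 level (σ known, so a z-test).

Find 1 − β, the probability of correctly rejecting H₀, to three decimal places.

Power ≈ 0.561

Standardized effect: d = |μ₁ − μ₀| / σ = |67.1 − 74.0| / 8.8 = 0.7841
Noncentrality parameter: δ = d·√n = 0.7841 × √10 = 2.4795
Critical value for a two-sided test at α = 0.02: z_{α/2} = 2.326.
Power = Φ(δ − 2.326) + Φ(−δ − 2.326) = Φ(0.153) + Φ(-4.806) = 0.5609 + 0.0000 = 0.5609.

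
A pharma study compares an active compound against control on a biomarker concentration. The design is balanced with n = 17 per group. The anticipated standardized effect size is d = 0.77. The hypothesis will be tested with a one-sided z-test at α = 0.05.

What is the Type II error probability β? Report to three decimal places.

Noncentrality parameter: δ = d·√(n/2) = 0.77 × √(17/2) = 2.2449
One-sided α = 0.05 → critical value z_{0.05} = 1.645.
Power = P(Z > 1.645 − δ) = Φ(0.600) = 0.7258.
Type II error: β = 1 − power = 1 − 0.7258 = 0.2742.

β ≈ 0.274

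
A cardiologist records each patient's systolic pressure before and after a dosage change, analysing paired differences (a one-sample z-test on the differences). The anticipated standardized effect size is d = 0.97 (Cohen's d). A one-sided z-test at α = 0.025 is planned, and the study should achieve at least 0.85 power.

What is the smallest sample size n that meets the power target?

n = 10

For power 0.85 need Φ(δ − z_{0.025}) = 0.85, so δ = z_{0.025} + z_{0.15} = 1.960 + 1.036 = 2.996.
δ = d·√n ⇒ n = (δ/d)² = (2.996 / 0.97)² = 9.54.
Round up to the next whole unit.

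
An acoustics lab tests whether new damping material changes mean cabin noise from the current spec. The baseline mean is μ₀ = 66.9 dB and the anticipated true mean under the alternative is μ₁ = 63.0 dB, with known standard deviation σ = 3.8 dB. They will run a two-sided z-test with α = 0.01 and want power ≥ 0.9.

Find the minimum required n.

n = 15

Standardized effect: d = |μ₁ − μ₀| / σ = |63.0 − 66.9| / 3.8 = 1.0263
For power 0.9 need Φ(δ − z_{0.005}) = 0.9, so δ = z_{0.005} + z_{0.10} = 2.576 + 1.282 = 3.857.
(Ignoring the negligible lower-tail rejection probability gives the usual closed-form inversion.)
δ = d·√n ⇒ n = (δ/d)² = (3.857 / 1.0263)² = 14.13.
Round up to the next whole unit.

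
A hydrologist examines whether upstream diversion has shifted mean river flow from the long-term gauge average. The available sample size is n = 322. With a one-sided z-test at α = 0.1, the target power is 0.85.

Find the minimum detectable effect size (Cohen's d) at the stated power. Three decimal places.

d ≈ 0.129

Required noncentrality: δ = z_{0.1} + z_{0.15} = 1.282 + 1.036 = 2.318.
δ = d·√n ⇒ d = δ/√n = 2.318/√322 = 0.1292.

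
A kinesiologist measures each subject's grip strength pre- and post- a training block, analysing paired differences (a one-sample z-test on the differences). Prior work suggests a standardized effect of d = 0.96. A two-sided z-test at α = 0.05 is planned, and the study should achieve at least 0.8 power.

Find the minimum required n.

Set Φ(δ − 1.960) = 0.8; then δ − 1.960 = Φ⁻¹(0.8) = 0.842, giving δ = 2.802.
(Ignoring the negligible lower-tail rejection probability gives the usual closed-form inversion.)
δ = d·√n ⇒ n = (δ/d)² = (2.802 / 0.96)² = 8.52.
Round up to the next whole unit.

n = 9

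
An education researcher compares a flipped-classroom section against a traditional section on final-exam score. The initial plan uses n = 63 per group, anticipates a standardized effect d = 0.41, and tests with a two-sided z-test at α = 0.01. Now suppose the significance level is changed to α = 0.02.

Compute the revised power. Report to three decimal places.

δ = d·√(n/2) = 0.41 × √(63/2) = 2.3011 (unchanged). New critical value: z_{0.01} = 2.326.
Revised power = Φ(δ − 2.326) + Φ(−δ − 2.326) = Φ(-0.025) + Φ(-4.627) = 0.4899 + 0.0000 = 0.4899.

Power ≈ 0.490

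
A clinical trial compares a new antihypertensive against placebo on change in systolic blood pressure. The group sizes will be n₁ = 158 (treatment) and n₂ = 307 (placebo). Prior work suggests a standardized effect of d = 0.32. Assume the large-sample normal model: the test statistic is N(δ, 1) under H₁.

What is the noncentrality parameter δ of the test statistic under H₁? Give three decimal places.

The noncentrality parameter scales effect size by the design's sample-size factor: δ = d / √(1/n₁ + 1/n₂) = 0.32 / √(1/158 + 1/307) = 3.2683

δ ≈ 3.268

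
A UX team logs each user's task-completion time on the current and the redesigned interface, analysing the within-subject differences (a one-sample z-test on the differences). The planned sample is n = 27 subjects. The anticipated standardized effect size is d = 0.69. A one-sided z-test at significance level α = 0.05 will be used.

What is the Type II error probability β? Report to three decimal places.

β ≈ 0.026

Noncentrality parameter: δ = d·√n = 0.69 × √27 = 3.5853
Critical value for a one-sided test at α = 0.05: z_α = 1.645.
Power = Φ(δ − 1.645) = Φ(1.940) = 0.9738.
Type II error: β = 1 − power = 1 − 0.9738 = 0.0262.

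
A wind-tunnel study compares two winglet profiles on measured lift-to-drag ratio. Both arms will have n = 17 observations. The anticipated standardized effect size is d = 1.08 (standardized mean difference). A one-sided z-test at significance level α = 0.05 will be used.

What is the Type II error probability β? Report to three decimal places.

Noncentrality parameter: δ = d·√(n/2) = 1.08 × √(17/2) = 3.1487
One-sided α = 0.05 → critical value z_{0.05} = 1.645.
Power = P(Z > 1.645 − δ) = Φ(1.504) = 0.9337.
Type II error: β = 1 − power = 1 − 0.9337 = 0.0663.

β ≈ 0.066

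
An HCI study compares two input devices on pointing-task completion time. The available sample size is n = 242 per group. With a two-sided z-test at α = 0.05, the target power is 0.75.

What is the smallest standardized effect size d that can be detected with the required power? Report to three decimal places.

Required noncentrality: δ = z_{0.025} + z_{0.25} = 1.960 + 0.674 = 2.634.
(The second rejection-region term Φ(−δ − z_{α/2}) is negligible and dropped.)
δ = d·√(n/2) ⇒ d = δ/√(n/2) = 2.634/√(242/2) = 0.2395.

d ≈ 0.239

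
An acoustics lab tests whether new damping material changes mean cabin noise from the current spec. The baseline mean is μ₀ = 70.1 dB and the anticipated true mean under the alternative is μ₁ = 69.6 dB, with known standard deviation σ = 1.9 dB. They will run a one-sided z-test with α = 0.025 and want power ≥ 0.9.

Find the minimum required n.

Standardized effect: d = |μ₁ − μ₀| / σ = |69.6 − 70.1| / 1.9 = 0.2632
For power 0.9 need Φ(δ − z_{0.025}) = 0.9, so δ = z_{0.025} + z_{0.10} = 1.960 + 1.282 = 3.242.
δ = d·√n ⇒ n = (δ/d)² = (3.242 / 0.2632)² = 151.73.
Rounding up, n = 152.

n = 152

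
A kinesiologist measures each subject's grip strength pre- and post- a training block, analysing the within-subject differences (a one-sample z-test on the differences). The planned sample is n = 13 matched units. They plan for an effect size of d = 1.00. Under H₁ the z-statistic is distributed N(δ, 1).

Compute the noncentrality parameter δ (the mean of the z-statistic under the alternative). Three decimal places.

δ ≈ 3.606

δ = d·√n = 1.00 × √13 = 3.6056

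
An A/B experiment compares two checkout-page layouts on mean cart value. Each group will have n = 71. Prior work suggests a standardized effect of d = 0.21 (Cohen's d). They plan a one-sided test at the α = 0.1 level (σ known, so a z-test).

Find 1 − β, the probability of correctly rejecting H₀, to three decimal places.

Noncentrality parameter: δ = d·√(n/2) = 0.21 × √(71/2) = 1.2512
Critical value for a one-sided test at α = 0.1: z_α = 1.282.
Power = P(Z > 1.282 − δ) = Φ(-0.030) = 0.4879.

Power ≈ 0.488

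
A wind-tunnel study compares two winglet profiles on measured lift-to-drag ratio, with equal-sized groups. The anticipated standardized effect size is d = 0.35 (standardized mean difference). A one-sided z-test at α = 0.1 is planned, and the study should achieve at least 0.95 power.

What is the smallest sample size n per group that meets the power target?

For power 0.95 need Φ(δ − z_{0.1}) = 0.95, so δ = z_{0.1} + z_{0.05} = 1.282 + 1.645 = 2.926.
δ = d·√(n/2) ⇒ n = 2(δ/d)² = 2 × (2.926 / 0.35)² = 139.82.
Round up to the next whole unit.

n = 140 per group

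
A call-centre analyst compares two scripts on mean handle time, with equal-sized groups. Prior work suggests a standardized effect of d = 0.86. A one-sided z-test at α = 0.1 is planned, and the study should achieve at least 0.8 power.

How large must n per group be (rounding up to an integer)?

n = 13 per group

Set Φ(δ − 1.282) = 0.8; then δ − 1.282 = Φ⁻¹(0.8) = 0.842, giving δ = 2.123.
δ = d·√(n/2) ⇒ n = 2(δ/d)² = 2 × (2.123 / 0.86)² = 12.19.
Rounding up, n = 13 per group.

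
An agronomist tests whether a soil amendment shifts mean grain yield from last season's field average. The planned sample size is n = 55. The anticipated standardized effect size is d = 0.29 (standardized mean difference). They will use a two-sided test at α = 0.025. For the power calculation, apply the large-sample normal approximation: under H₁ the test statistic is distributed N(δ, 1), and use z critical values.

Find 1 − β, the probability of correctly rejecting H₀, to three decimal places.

Power ≈ 0.464

Noncentrality parameter: δ = d·√n = 0.29 × √55 = 2.1507
Two-sided α = 0.025 → critical value z_{0.0125} = 2.241.
Power = Φ(δ − 2.241) + Φ(−δ − 2.241) = Φ(-0.091) + Φ(-4.392) = 0.4639 + 0.0000 = 0.4639.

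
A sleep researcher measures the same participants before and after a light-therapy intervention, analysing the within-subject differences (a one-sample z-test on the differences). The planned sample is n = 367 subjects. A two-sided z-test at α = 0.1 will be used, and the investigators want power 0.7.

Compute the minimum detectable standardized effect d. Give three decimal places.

Required noncentrality: δ = z_{0.05} + z_{0.30} = 1.645 + 0.524 = 2.169.
(Lower-tail contribution to power is negligible for δ > 0.)
δ = d·√n ⇒ d = δ/√n = 2.169/√367 = 0.1132.

d ≈ 0.113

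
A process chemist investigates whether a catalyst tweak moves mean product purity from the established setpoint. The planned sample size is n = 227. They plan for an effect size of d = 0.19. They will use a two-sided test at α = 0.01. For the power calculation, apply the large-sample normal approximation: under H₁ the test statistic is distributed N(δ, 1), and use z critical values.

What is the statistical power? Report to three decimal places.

Noncentrality parameter: δ = d·√n = 0.19 × √227 = 2.8626
Critical value for a two-sided test at α = 0.01: z_{α/2} = 2.576.
Power = Φ(δ − 2.576) + Φ(−δ − 2.576) = Φ(0.287) + Φ(-5.438) = 0.6129 + 0.0000 = 0.6129.

Power ≈ 0.613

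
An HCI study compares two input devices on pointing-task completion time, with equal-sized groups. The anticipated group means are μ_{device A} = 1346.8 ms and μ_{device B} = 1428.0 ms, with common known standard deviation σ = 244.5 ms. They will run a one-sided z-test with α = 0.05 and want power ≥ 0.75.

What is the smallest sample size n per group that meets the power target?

n = 98 per group

Standardized effect: d = |μ_{device A} − μ_{device B}| / σ = |1346.8 − 1428.0| / 244.5 = 0.3321
For power 0.75 need Φ(δ − z_{0.05}) = 0.75, so δ = z_{0.05} + z_{0.25} = 1.645 + 0.674 = 2.319.
δ = d·√(n/2) ⇒ n = 2(δ/d)² = 2 × (2.319 / 0.3321)² = 97.55.
Rounding up, n = 98 per group.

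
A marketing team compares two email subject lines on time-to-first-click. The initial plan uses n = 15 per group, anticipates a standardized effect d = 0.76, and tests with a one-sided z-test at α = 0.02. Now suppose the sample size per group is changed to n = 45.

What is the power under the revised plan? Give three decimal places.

Power ≈ 0.940

With n = 45 per group: δ = d·√(n/2) = 0.76 × √(45/2) = 3.6050. Critical value z_{0.02} = 2.054.
Revised power = P(Z > 2.054 − δ) = Φ(1.551) = 0.9396.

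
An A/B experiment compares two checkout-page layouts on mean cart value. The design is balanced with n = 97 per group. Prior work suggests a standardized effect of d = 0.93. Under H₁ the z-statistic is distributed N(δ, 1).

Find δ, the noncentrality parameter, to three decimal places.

δ ≈ 6.477

δ = d·√(n/2) = 0.93 × √(97/2) = 6.4767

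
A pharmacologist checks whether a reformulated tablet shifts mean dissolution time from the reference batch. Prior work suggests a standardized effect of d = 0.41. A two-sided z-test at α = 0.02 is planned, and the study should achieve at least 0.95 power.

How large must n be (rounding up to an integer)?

For power 0.95 need Φ(δ − z_{0.01}) = 0.95, so δ = z_{0.01} + z_{0.05} = 2.326 + 1.645 = 3.971.
(The Φ(−δ − z_{α/2}) term is vanishingly small for δ > 0 and is dropped in the standard sample-size formula.)
δ = d·√n ⇒ n = (δ/d)² = (3.971 / 0.41)² = 93.82.
Rounding up, n = 94.

n = 94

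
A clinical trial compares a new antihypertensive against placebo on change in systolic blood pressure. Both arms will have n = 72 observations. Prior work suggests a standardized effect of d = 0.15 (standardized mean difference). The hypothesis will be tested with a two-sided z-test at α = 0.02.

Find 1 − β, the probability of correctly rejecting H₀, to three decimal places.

Power ≈ 0.078

Noncentrality parameter: δ = d·√(n/2) = 0.15 × √(72/2) = 0.9000
Critical value for a two-sided test at α = 0.02: z_{α/2} = 2.326.
Power = Φ(δ − 2.326) + Φ(−δ − 2.326) = Φ(-1.426) + Φ(-3.226) = 0.0769 + 0.0006 = 0.0775.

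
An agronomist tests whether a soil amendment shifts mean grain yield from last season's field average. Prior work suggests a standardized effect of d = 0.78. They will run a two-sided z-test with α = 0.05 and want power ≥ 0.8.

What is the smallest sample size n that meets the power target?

n = 13

Set Φ(δ − 1.960) = 0.8; then δ − 1.960 = Φ⁻¹(0.8) = 0.842, giving δ = 2.802.
(For δ > 0 the lower-tail rejection region contributes negligibly to power, so the one-term inversion is standard.)
δ = d·√n ⇒ n = (δ/d)² = (2.802 / 0.78)² = 12.90.
Rounding up, n = 13.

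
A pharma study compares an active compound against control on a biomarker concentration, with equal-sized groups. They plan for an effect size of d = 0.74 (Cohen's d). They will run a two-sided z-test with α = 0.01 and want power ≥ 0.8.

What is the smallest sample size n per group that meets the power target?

n = 43 per group

For power 0.8 need Φ(δ − z_{0.005}) = 0.8, so δ = z_{0.005} + z_{0.20} = 2.576 + 0.842 = 3.417.
(The Φ(−δ − z_{α/2}) term is vanishingly small for δ > 0 and is dropped in the standard sample-size formula.)
δ = d·√(n/2) ⇒ n = 2(δ/d)² = 2 × (3.417 / 0.74)² = 42.66.
Rounding up, n = 43 per group.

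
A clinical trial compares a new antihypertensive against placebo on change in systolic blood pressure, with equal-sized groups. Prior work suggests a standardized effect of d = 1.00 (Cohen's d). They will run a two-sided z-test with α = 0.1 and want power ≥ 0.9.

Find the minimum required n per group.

n = 18 per group

Set Φ(δ − 1.645) = 0.9; then δ − 1.645 = Φ⁻¹(0.9) = 1.282, giving δ = 2.926.
(For δ > 0 the lower-tail rejection region contributes negligibly to power, so the one-term inversion is standard.)
δ = d·√(n/2) ⇒ n = 2(δ/d)² = 2 × (2.926 / 1.00)² = 17.13.
Rounding up, n = 18 per group.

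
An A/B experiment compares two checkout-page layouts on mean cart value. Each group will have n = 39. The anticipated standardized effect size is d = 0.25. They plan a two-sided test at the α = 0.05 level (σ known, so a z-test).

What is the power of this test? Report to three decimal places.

Power ≈ 0.197

Noncentrality parameter: δ = d·√(n/2) = 0.25 × √(39/2) = 1.1040
Critical value for a two-sided test at α = 0.05: z_{α/2} = 1.960.
Power = Φ(δ − 1.960) + Φ(−δ − 1.960) = Φ(-0.856) + Φ(-3.064) = 0.1960 + 0.0011 = 0.1971.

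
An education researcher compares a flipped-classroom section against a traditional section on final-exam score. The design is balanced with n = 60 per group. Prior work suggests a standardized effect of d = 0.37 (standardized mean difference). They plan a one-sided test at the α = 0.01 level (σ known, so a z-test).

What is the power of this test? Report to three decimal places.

Power ≈ 0.382

Noncentrality parameter: δ = d·√(n/2) = 0.37 × √(60/2) = 2.0266
Critical value for a one-sided test at α = 0.01: z_α = 2.326.
Power = Φ(δ − 2.326) = Φ(-0.300) = 0.3822.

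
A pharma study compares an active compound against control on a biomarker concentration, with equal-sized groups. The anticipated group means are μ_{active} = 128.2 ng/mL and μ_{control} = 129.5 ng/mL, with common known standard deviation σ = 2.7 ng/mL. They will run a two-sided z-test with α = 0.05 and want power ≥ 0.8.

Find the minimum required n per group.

n = 68 per group

Standardized effect: d = |μ_{active} − μ_{control}| / σ = |128.2 − 129.5| / 2.7 = 0.4815
Set Φ(δ − 1.960) = 0.8; then δ − 1.960 = Φ⁻¹(0.8) = 0.842, giving δ = 2.802.
(For δ > 0 the lower-tail rejection region contributes negligibly to power, so the one-term inversion is standard.)
δ = d·√(n/2) ⇒ n = 2(δ/d)² = 2 × (2.802 / 0.4815)² = 67.71.
Round up to the next whole unit.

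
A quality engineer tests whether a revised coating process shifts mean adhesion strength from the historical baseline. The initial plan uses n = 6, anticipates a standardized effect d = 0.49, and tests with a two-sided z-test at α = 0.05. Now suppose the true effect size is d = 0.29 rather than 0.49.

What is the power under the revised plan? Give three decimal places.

With d = 0.29: δ = d·√n = 0.29 × √6 = 0.7104. Critical value z_{0.025} = 1.960.
Revised power = Φ(δ − 1.960) + Φ(−δ − 1.960) = Φ(-1.250) + Φ(-2.670) = 0.1057 + 0.0038 = 0.1095.

Power ≈ 0.110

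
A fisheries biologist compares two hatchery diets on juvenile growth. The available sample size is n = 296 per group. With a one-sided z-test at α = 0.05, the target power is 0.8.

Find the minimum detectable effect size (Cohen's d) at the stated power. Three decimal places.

Required noncentrality: δ = z_{0.05} + z_{0.20} = 1.645 + 0.842 = 2.486.
δ = d·√(n/2) ⇒ d = δ/√(n/2) = 2.486/√(296/2) = 0.2044.

d ≈ 0.204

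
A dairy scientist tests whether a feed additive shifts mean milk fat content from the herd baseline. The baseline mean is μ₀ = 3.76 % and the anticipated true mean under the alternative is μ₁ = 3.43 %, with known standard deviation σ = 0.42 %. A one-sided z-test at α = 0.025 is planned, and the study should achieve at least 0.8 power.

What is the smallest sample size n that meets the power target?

Standardized effect: d = |μ₁ − μ₀| / σ = |3.43 − 3.76| / 0.42 = 0.7857
Set Φ(δ − 1.960) = 0.8; then δ − 1.960 = Φ⁻¹(0.8) = 0.842, giving δ = 2.802.
δ = d·√n ⇒ n = (δ/d)² = (2.802 / 0.7857)² = 12.71.
Round up to the next whole unit.

n = 13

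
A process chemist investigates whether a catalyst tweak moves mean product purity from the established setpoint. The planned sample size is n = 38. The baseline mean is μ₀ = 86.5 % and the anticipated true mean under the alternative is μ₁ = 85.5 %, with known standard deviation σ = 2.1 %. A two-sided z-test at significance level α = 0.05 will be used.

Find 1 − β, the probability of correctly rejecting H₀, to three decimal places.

Power ≈ 0.835

Standardized effect: d = |μ₁ − μ₀| / σ = |85.5 − 86.5| / 2.1 = 0.4762
Noncentrality parameter: δ = d·√n = 0.4762 × √38 = 2.9354
Two-sided α = 0.05 → critical value z_{0.025} = 1.960.
Power = Φ(δ − 1.960) + Φ(−δ − 1.960) = Φ(0.975) + Φ(-4.895) = 0.8353 + 0.0000 = 0.8353.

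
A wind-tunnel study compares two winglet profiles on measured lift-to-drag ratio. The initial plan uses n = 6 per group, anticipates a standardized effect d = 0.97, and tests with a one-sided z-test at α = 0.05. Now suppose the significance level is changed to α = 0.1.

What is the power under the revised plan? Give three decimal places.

Power ≈ 0.655

δ = d·√(n/2) = 0.97 × √(6/2) = 1.6801 (unchanged). New critical value: z_{0.1} = 1.282.
Revised power = P(Z > 1.282 − δ) = Φ(0.399) = 0.6549.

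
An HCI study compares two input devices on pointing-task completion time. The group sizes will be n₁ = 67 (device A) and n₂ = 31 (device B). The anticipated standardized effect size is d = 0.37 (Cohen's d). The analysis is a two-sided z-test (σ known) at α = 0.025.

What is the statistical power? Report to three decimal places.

Noncentrality parameter: δ = d / √(1/n₁ + 1/n₂) = 0.37 / √(1/67 + 1/31) = 1.7034
Critical value for a two-sided test at α = 0.025: z_{α/2} = 2.241.
Power = Φ(δ − 2.241) + Φ(−δ − 2.241) = Φ(-0.538) + Φ(-3.945) = 0.2953 + 0.0000 = 0.2953.

Power ≈ 0.295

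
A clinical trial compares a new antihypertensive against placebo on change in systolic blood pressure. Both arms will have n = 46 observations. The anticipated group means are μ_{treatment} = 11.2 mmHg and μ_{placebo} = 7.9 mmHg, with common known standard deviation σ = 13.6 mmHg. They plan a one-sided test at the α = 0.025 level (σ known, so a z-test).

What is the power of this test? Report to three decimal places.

Power ≈ 0.213

Standardized effect: d = |μ_{treatment} − μ_{placebo}| / σ = |11.2 − 7.9| / 13.6 = 0.2426
Noncentrality parameter: δ = d·√(n/2) = 0.2426 × √(46/2) = 1.1637
One-sided α = 0.025 → critical value z_{0.025} = 1.960.
Power = Φ(δ − 1.960) = Φ(-0.796) = 0.2129.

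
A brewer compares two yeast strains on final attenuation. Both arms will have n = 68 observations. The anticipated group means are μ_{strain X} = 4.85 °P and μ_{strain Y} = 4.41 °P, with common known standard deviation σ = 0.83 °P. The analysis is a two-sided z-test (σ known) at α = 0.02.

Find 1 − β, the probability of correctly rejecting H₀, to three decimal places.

Standardized effect: d = |μ_{strain X} − μ_{strain Y}| / σ = |4.85 − 4.41| / 0.83 = 0.5301
Noncentrality parameter: δ = d·√(n/2) = 0.5301 × √(68/2) = 3.0911
Critical value for a two-sided test at α = 0.02: z_{α/2} = 2.326.
Power = Φ(δ − 2.326) + Φ(−δ − 2.326) = Φ(0.765) + Φ(-5.417) = 0.7778 + 0.0000 = 0.7778.

Power ≈ 0.778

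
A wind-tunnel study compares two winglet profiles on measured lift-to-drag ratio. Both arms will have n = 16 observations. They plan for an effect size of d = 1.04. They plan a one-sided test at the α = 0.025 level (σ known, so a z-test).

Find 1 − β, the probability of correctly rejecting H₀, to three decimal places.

Noncentrality parameter: δ = d·√(n/2) = 1.04 × √(16/2) = 2.9416
One-sided α = 0.025 → critical value z_{0.025} = 1.960.
Power = P(Z > 1.960 − δ) = Φ(0.982) = 0.8369.

Power ≈ 0.837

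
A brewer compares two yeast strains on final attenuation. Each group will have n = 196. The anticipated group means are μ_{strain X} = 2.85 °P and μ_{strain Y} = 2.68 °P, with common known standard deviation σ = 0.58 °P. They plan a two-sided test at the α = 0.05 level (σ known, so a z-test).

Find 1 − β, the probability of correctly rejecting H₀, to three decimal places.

Power ≈ 0.827

Standardized effect: d = |μ_{strain X} − μ_{strain Y}| / σ = |2.85 − 2.68| / 0.58 = 0.2931
Noncentrality parameter: δ = d·√(n/2) = 0.2931 × √(196/2) = 2.9016
Critical value for a two-sided test at α = 0.05: z_{α/2} = 1.960.
Power = Φ(δ − 1.960) + Φ(−δ − 1.960) = Φ(0.942) + Φ(-4.862) = 0.8268 + 0.0000 = 0.8268.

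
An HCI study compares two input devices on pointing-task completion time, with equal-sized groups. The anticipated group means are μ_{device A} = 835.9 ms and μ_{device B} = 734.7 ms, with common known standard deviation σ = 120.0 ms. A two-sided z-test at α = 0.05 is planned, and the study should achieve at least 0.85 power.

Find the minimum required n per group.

Standardized effect: d = |μ_{device A} − μ_{device B}| / σ = |835.9 − 734.7| / 120.0 = 0.8433
For power 0.85 need Φ(δ − z_{0.025}) = 0.85, so δ = z_{0.025} + z_{0.15} = 1.960 + 1.036 = 2.996.
(For δ > 0 the lower-tail rejection region contributes negligibly to power, so the one-term inversion is standard.)
δ = d·√(n/2) ⇒ n = 2(δ/d)² = 2 × (2.996 / 0.8433)² = 25.25.
Round up to the next whole unit.

n = 26 per group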